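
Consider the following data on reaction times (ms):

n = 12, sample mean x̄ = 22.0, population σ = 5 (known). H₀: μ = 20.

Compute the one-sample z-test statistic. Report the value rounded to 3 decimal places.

test statistic = 1.386

SE = σ/√n = 5/√12 = 1.4434
z = (x̄−μ₀)/SE = (22.0−20)/1.4434 = 1.3856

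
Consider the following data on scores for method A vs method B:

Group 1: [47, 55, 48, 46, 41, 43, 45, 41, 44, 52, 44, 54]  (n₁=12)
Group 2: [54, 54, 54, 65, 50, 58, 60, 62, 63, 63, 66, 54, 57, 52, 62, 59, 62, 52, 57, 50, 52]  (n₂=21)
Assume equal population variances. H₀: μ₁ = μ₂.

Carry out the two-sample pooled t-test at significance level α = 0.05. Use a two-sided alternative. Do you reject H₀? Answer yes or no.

reject H₀: yes

x̄₁=46.667, s₁=4.755, n₁=12
x̄₂=57.429, s₂=5.055, n₂=21
s_p² = [11·4.755² + 20·5.055²]/31 = 24.5100
SE = √(s_p²·(1/12+1/21)) = 1.7915
t = (46.667−57.429)/1.7915 = -6.0070
df = 31
p-value (two-sided) = 0.00000
At α=0.05: p < α → reject H₀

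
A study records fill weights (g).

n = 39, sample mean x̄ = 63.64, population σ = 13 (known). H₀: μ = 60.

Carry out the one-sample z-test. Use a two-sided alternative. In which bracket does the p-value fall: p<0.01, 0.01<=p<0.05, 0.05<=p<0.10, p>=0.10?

SE = σ/√n = 13/√39 = 2.0817
z = (x̄−μ₀)/SE = (63.64−60)/2.0817 = 1.7486
p-value (two-sided) = 0.08036
→ bracket: 0.05<=p<0.10

p-value bracket: 0.05<=p<0.10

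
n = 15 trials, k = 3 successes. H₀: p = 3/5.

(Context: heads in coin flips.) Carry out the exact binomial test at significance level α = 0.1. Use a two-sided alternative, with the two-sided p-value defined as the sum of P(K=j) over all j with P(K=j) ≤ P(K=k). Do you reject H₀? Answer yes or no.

reject H₀: yes

Exact binomial: n=15, k=3, p₀=3/5=0.6000
P(X=j) = C(n,j)·p₀^j·(1−p₀)^(n−j); p = Σ P(X=j) over j with P(X=j) ≤ P(X=3)
p-value (two-sided) = 0.00240
At α=0.1: p < α → reject H₀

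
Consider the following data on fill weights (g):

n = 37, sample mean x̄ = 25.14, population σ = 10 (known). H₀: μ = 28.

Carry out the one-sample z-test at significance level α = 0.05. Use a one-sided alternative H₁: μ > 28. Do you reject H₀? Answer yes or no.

reject H₀: no

SE = σ/√n = 10/√37 = 1.6440
z = (x̄−μ₀)/SE = (25.14−28)/1.6440 = -1.7397
p-value (one-sided, H₁ greater) = 0.95904
At α=0.05: p ≥ α → fail to reject H₀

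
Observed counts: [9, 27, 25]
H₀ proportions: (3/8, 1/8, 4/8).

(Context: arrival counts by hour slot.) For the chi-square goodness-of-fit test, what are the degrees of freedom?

degrees of freedom = 2

df = k − 1 = 3 − 1 = 2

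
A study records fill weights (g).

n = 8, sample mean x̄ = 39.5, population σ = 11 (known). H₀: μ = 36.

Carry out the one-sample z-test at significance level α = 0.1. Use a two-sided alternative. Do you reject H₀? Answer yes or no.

SE = σ/√n = 11/√8 = 3.8891
z = (x̄−μ₀)/SE = (39.5−36)/3.8891 = 0.9000
p-value (two-sided) = 0.36814
At α=0.1: p ≥ α → fail to reject H₀

reject H₀: no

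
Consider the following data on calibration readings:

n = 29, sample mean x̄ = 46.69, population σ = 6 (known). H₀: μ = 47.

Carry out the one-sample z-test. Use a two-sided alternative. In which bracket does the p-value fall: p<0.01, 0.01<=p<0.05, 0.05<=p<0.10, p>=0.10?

p-value bracket: p>=0.10

SE = σ/√n = 6/√29 = 1.1142
z = (x̄−μ₀)/SE = (46.69−47)/1.1142 = -0.2782
p-value (two-sided) = 0.78083
→ bracket: p>=0.10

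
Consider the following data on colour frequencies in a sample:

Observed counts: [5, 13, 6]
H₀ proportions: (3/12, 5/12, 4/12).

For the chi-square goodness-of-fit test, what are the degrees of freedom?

degrees of freedom = 2

df = k − 1 = 3 − 1 = 2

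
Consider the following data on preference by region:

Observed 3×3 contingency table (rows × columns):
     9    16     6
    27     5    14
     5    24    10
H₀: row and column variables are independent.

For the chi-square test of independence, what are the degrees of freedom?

degrees of freedom = 4

df = (r−1)(c−1) = (3−1)·(3−1) = 4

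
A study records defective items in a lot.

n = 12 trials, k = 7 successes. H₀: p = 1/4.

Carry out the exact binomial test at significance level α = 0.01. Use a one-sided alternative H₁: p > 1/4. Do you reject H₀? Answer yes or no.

Exact binomial: n=12, k=7, p₀=1/4=0.2500
P(X≥7) from Σ C(n,i)·p₀^i·(1−p₀)^(n−i)
p-value (one-sided, H₁ greater) = 0.01425
At α=0.01: p ≥ α → fail to reject H₀

reject H₀: no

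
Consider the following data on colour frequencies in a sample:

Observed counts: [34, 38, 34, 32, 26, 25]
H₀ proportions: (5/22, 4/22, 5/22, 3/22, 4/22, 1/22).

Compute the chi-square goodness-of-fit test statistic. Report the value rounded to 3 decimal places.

n = 189; E_i = n·p_i = [42.95, 34.36, 42.95, 25.77, 34.36, 8.59]
χ² = (34−42.95)²/42.95 + (38−34.36)²/34.36 + (34−42.95)²/42.95 + (32−25.77)²/25.77 + (26−34.36)²/34.36 + (25−8.59)²/8.59 = 39.0007
df = 5

test statistic = 39.001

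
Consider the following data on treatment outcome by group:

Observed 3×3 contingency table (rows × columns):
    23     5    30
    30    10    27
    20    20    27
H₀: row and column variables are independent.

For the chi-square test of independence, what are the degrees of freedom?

df = (r−1)(c−1) = (3−1)·(3−1) = 4

degrees of freedom = 4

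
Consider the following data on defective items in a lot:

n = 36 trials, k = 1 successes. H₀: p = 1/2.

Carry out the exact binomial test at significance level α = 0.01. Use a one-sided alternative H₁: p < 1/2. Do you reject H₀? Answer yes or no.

reject H₀: yes

Exact binomial: n=36, k=1, p₀=1/2=0.5000
P(X≤1) from Σ C(n,i)·p₀^i·(1−p₀)^(n−i)
p-value (one-sided, H₁ less) = 0.00000
At α=0.01: p < α → reject H₀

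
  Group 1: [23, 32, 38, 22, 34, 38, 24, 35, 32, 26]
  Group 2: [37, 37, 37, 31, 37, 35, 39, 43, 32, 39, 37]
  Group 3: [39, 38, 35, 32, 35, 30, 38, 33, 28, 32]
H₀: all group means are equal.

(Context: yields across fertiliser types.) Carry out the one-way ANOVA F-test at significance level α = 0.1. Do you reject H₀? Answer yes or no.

reject H₀: yes

Group means [30.40, 36.73, 34.00], grand mean 33.806
SSB = Σnᵢ(x̄ᵢ−x̄)² = 210.257; SSW = ΣΣ(x−x̄ᵢ)² = 568.582
MSB = 210.257/2 = 105.1284; MSW = 568.582/28 = 20.3065
F = MSB/MSW = 5.1771
df = (2, 28)
p-value (upper-tail) = 0.01221
At α=0.1: p < α → reject H₀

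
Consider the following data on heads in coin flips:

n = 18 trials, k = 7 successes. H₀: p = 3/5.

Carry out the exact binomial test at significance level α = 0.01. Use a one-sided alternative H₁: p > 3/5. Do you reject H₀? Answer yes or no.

Exact binomial: n=18, k=7, p₀=3/5=0.6000
P(X≥7) from Σ C(n,i)·p₀^i·(1−p₀)^(n−i)
p-value (one-sided, H₁ greater) = 0.97972
At α=0.01: p ≥ α → fail to reject H₀

reject H₀: no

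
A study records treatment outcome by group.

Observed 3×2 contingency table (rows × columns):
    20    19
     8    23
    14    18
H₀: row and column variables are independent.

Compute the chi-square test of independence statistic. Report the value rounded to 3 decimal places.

Row totals [39, 31, 32], col totals [42, 60], n=102
χ² = (20−16.06)²/16.06 + (19−22.94)²/22.94 + (8−12.76)²/12.76 + (23−18.24)²/18.24 + (14−13.18)²/13.18 + (18−18.82)²/18.82 = 4.7553
df = 2

test statistic = 4.755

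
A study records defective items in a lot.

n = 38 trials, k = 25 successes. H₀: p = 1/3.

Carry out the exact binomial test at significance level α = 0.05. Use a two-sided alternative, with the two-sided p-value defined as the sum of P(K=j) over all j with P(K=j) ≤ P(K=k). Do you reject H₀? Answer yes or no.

Exact binomial: n=38, k=25, p₀=1/3=0.3333
P(X=j) = C(n,j)·p₀^j·(1−p₀)^(n−j); p = Σ P(X=j) over j with P(X=j) ≤ P(X=25)
p-value (two-sided) = 0.00005
At α=0.05: p < α → reject H₀

reject H₀: yes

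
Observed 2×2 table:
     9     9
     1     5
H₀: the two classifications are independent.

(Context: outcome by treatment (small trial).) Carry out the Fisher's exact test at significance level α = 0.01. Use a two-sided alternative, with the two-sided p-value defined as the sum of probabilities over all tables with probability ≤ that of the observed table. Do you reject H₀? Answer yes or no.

reject H₀: no

Margins: r₁=18, r₂=6, c₁=10, c₂=14, n=24
p_obs = C(18,9)·C(6,1)/C(24,10); sum pmf over tables with pmf ≤ p_obs
p-value (two-sided) = 0.34081
At α=0.01: p ≥ α → fail to reject H₀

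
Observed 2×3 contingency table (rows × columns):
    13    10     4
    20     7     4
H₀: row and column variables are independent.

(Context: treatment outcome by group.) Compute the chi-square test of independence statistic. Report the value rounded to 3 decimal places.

Row totals [27, 31], col totals [33, 17, 8], n=58
χ² = (13−15.36)²/15.36 + (10−7.91)²/7.91 + (4−3.72)²/3.72 + (20−17.64)²/17.64 + (7−9.09)²/9.09 + (4−4.28)²/4.28 = 1.7467
df = 2

test statistic = 1.747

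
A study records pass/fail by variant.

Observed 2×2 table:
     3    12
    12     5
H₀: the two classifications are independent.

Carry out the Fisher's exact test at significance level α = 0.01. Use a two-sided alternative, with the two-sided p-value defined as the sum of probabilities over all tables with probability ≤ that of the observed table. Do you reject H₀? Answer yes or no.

Margins: r₁=15, r₂=17, c₁=15, c₂=17, n=32
p_obs = C(15,3)·C(17,12)/C(32,15); sum pmf over tables with pmf ≤ p_obs
p-value (two-sided) = 0.00601
At α=0.01: p < α → reject H₀

reject H₀: yes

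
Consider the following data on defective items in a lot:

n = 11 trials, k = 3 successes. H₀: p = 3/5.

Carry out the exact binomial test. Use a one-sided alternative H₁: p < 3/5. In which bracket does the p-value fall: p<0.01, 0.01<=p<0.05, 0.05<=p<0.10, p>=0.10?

p-value bracket: 0.01<=p<0.05

Exact binomial: n=11, k=3, p₀=3/5=0.6000
P(X≤3) from Σ C(n,i)·p₀^i·(1−p₀)^(n−i)
p-value (one-sided, H₁ less) = 0.02928
→ bracket: 0.01<=p<0.05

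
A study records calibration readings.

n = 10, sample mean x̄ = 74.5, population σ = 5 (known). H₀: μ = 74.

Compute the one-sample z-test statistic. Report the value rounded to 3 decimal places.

SE = σ/√n = 5/√10 = 1.5811
z = (x̄−μ₀)/SE = (74.5−74)/1.5811 = 0.3162

test statistic = 0.316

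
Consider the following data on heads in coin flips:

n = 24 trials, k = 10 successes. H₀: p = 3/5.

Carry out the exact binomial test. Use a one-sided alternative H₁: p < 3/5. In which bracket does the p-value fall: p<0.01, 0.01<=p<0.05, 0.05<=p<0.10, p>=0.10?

p-value bracket: 0.05<=p<0.10

Exact binomial: n=24, k=10, p₀=3/5=0.6000
P(X≤10) from Σ C(n,i)·p₀^i·(1−p₀)^(n−i)
p-value (one-sided, H₁ less) = 0.05349
→ bracket: 0.05<=p<0.10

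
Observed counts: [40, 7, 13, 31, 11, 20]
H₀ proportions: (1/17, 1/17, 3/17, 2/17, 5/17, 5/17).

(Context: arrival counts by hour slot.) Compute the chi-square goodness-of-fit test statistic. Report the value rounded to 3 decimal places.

test statistic = 197.103

n = 122; E_i = n·p_i = [7.18, 7.18, 21.53, 14.35, 35.88, 35.88]
χ² = (40−7.18)²/7.18 + (7−7.18)²/7.18 + (13−21.53)²/21.53 + (31−14.35)²/14.35 + (11−35.88)²/35.88 + (20−35.88)²/35.88 = 197.1030
df = 5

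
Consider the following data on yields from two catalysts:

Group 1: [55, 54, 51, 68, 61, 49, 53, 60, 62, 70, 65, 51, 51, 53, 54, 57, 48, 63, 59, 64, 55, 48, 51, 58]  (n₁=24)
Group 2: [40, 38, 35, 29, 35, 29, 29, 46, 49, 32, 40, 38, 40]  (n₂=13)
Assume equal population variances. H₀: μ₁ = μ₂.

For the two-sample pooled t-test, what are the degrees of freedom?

degrees of freedom = 35

df = n₁ + n₂ − 2 = 24 + 13 − 2 = 35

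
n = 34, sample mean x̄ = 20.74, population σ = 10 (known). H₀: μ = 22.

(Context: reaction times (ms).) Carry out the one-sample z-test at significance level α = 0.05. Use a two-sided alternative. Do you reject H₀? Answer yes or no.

SE = σ/√n = 10/√34 = 1.7150
z = (x̄−μ₀)/SE = (20.74−22)/1.7150 = -0.7347
p-value (two-sided) = 0.46252
At α=0.05: p ≥ α → fail to reject H₀

reject H₀: no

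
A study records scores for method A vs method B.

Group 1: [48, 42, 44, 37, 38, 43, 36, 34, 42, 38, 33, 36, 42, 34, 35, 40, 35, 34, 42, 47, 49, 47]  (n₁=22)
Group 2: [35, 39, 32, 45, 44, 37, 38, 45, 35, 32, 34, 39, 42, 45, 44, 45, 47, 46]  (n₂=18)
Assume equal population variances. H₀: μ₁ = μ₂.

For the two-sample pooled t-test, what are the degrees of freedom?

degrees of freedom = 38

df = n₁ + n₂ − 2 = 22 + 18 − 2 = 38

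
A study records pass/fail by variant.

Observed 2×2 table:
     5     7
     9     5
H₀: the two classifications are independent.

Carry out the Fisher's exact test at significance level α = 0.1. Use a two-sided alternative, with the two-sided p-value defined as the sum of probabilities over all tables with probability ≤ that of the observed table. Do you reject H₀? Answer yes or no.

Margins: r₁=12, r₂=14, c₁=14, c₂=12, n=26
p_obs = C(12,5)·C(14,9)/C(26,14); sum pmf over tables with pmf ≤ p_obs
p-value (two-sided) = 0.43124
At α=0.1: p ≥ α → fail to reject H₀

reject H₀: no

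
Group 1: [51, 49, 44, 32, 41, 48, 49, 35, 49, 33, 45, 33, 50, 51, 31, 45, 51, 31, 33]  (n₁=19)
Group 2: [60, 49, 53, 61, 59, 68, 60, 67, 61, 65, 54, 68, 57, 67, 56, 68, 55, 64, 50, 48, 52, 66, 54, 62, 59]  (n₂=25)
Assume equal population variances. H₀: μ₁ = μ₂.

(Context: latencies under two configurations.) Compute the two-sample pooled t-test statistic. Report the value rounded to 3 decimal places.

test statistic = -7.956

x̄₁=42.158, s₁=7.981, n₁=19
x̄₂=59.320, s₂=6.336, n₂=25
s_p² = [18·7.981² + 24·6.336²]/42 = 50.2373
SE = √(s_p²·(1/19+1/25)) = 2.1572
t = (42.158−59.320)/2.1572 = -7.9557
df = 42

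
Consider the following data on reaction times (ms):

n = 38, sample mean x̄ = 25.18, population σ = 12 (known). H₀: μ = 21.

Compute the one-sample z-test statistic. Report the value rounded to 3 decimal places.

test statistic = 2.147

SE = σ/√n = 12/√38 = 1.9467
z = (x̄−μ₀)/SE = (25.18−21)/1.9467 = 2.1473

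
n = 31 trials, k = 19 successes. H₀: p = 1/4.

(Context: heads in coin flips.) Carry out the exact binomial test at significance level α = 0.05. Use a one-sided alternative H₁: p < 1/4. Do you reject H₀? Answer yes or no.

Exact binomial: n=31, k=19, p₀=1/4=0.2500
P(X≤19) from Σ C(n,i)·p₀^i·(1−p₀)^(n−i)
p-value (one-sided, H₁ less) = 1.00000
At α=0.05: p ≥ α → fail to reject H₀

reject H₀: no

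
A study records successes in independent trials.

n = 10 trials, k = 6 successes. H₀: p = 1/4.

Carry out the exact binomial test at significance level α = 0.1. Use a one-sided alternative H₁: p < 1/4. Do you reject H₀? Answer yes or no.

reject H₀: no

Exact binomial: n=10, k=6, p₀=1/4=0.2500
P(X≤6) from Σ C(n,i)·p₀^i·(1−p₀)^(n−i)
p-value (one-sided, H₁ less) = 0.99649
At α=0.1: p ≥ α → fail to reject H₀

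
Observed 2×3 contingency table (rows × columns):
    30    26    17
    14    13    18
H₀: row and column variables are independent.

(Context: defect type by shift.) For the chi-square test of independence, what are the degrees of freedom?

degrees of freedom = 2

df = (r−1)(c−1) = (2−1)·(3−1) = 2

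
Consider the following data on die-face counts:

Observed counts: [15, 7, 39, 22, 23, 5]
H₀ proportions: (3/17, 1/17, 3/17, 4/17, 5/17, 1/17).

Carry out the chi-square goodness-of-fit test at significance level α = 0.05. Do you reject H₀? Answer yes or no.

reject H₀: yes

n = 111; E_i = n·p_i = [19.59, 6.53, 19.59, 26.12, 32.65, 6.53]
χ² = (15−19.59)²/19.59 + (7−6.53)²/6.53 + (39−19.59)²/19.59 + (22−26.12)²/26.12 + (23−32.65)²/32.65 + (5−6.53)²/6.53 = 24.2036
df = 5
p-value (upper-tail) = 0.00020
At α=0.05: p < α → reject H₀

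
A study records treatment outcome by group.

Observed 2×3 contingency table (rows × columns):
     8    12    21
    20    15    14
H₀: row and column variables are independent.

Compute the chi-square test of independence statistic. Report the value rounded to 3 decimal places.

Row totals [41, 49], col totals [28, 27, 35], n=90
χ² = (8−12.76)²/12.76 + (12−12.30)²/12.30 + (21−15.94)²/15.94 + (20−15.24)²/15.24 + (15−14.70)²/14.70 + (14−19.06)²/19.06 = 6.2142
df = 2

test statistic = 6.214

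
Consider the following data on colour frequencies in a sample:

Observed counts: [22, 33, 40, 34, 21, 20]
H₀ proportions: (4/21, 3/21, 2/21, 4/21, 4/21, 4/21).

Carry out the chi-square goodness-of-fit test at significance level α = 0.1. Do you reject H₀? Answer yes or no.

n = 170; E_i = n·p_i = [32.38, 24.29, 16.19, 32.38, 32.38, 32.38]
χ² = (22−32.38)²/32.38 + (33−24.29)²/24.29 + (40−16.19)²/16.19 + (34−32.38)²/32.38 + (21−32.38)²/32.38 + (20−32.38)²/32.38 = 50.2838
df = 5
p-value (upper-tail) = 0.00000
At α=0.1: p < α → reject H₀

reject H₀: yes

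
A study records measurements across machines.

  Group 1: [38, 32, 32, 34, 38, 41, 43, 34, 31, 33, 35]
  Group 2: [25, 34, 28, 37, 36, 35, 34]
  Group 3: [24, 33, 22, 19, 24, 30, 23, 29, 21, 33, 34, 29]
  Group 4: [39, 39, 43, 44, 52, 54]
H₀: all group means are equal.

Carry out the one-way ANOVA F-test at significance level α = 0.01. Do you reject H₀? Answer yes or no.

Group means [35.55, 32.71, 26.75, 45.17], grand mean 33.667
SSB = Σnᵢ(x̄ᵢ−x̄)² = 1412.761; SSW = ΣΣ(x−x̄ᵢ)² = 777.239
MSB = 1412.761/3 = 470.9203; MSW = 777.239/32 = 24.2887
F = MSB/MSW = 19.3884
df = (3, 32)
p-value (upper-tail) = 0.00000
At α=0.01: p < α → reject H₀

reject H₀: yes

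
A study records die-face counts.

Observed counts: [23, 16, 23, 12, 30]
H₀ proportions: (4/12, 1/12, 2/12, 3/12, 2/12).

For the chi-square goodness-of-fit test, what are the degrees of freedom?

degrees of freedom = 4

df = k − 1 = 5 − 1 = 4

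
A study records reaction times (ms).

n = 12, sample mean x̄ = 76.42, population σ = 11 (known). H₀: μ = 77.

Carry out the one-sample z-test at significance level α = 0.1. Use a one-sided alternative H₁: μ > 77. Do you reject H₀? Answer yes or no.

SE = σ/√n = 11/√12 = 3.1754
z = (x̄−μ₀)/SE = (76.42−77)/3.1754 = -0.1827
p-value (one-sided, H₁ greater) = 0.57246
At α=0.1: p ≥ α → fail to reject H₀

reject H₀: no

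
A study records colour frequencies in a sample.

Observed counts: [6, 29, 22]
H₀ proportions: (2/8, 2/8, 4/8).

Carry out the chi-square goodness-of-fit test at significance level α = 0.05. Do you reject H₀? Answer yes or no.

reject H₀: yes

n = 57; E_i = n·p_i = [14.25, 14.25, 28.50]
χ² = (6−14.25)²/14.25 + (29−14.25)²/14.25 + (22−28.50)²/28.50 = 21.5263
df = 2
p-value (upper-tail) = 0.00002
At α=0.05: p < α → reject H₀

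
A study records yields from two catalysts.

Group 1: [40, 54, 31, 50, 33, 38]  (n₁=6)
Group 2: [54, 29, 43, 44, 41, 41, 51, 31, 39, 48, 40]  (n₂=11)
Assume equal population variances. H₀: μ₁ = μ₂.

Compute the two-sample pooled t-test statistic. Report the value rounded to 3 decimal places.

x̄₁=41.000, s₁=9.209, n₁=6
x̄₂=41.909, s₂=7.556, n₂=11
s_p² = [5·9.209² + 10·7.556²]/15 = 66.3273
SE = √(s_p²·(1/6+1/11)) = 4.1333
t = (41.000−41.909)/4.1333 = -0.2199
df = 15

test statistic = -0.220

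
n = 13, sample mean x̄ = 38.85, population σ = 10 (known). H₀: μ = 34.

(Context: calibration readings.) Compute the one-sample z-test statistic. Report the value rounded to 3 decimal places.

test statistic = 1.749

SE = σ/√n = 10/√13 = 2.7735
z = (x̄−μ₀)/SE = (38.85−34)/2.7735 = 1.7487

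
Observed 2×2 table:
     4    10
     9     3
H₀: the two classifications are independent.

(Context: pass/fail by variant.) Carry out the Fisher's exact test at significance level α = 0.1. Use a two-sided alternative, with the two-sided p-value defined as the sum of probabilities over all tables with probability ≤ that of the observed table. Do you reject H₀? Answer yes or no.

Margins: r₁=14, r₂=12, c₁=13, c₂=13, n=26
p_obs = C(14,4)·C(12,9)/C(26,13); sum pmf over tables with pmf ≤ p_obs
p-value (two-sided) = 0.04718
At α=0.1: p < α → reject H₀

reject H₀: yes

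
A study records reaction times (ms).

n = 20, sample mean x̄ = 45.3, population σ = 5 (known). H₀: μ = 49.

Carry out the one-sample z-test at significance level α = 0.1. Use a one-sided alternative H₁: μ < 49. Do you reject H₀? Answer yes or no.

SE = σ/√n = 5/√20 = 1.1180
z = (x̄−μ₀)/SE = (45.3−49)/1.1180 = -3.3094
p-value (one-sided, H₁ less) = 0.00047
At α=0.1: p < α → reject H₀

reject H₀: yes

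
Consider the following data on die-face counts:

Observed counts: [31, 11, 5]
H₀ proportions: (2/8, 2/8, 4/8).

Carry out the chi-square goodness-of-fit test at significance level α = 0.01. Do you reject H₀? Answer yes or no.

reject H₀: yes

n = 47; E_i = n·p_i = [11.75, 11.75, 23.50]
χ² = (31−11.75)²/11.75 + (11−11.75)²/11.75 + (5−23.50)²/23.50 = 46.1489
df = 2
p-value (upper-tail) = 0.00000
At α=0.01: p < α → reject H₀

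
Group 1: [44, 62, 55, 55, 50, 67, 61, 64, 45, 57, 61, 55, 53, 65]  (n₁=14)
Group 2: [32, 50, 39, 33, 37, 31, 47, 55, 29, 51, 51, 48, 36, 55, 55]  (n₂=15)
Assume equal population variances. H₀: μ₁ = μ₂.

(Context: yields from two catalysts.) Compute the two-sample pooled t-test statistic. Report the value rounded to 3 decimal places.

test statistic = 4.237

x̄₁=56.714, s₁=7.119, n₁=14
x̄₂=43.267, s₂=9.677, n₂=15
s_p² = [13·7.119² + 14·9.677²]/27 = 72.9552
SE = √(s_p²·(1/14+1/15)) = 3.1741
t = (56.714−43.267)/3.1741 = 4.2367
df = 27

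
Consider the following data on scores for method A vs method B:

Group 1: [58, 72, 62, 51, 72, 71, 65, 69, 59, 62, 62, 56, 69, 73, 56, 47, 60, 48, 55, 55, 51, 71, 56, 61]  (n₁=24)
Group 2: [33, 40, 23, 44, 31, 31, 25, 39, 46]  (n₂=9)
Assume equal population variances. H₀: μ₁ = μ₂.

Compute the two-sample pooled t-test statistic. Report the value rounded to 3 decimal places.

x̄₁=60.875, s₁=7.964, n₁=24
x̄₂=34.667, s₂=8.078, n₂=9
s_p² = [23·7.964² + 8·8.078²]/31 = 63.8911
SE = √(s_p²·(1/24+1/9)) = 3.1243
t = (60.875−34.667)/3.1243 = 8.3886
df = 31

test statistic = 8.389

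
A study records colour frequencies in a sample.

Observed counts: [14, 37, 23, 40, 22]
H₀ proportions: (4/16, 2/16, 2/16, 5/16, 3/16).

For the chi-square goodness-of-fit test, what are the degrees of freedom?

degrees of freedom = 4

df = k − 1 = 5 − 1 = 4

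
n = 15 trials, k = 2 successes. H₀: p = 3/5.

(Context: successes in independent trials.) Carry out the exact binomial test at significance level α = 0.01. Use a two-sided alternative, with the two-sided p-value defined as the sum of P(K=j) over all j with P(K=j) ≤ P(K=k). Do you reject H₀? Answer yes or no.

reject H₀: yes

Exact binomial: n=15, k=2, p₀=3/5=0.6000
P(X=j) = C(n,j)·p₀^j·(1−p₀)^(n−j); p = Σ P(X=j) over j with P(X=j) ≤ P(X=2)
p-value (two-sided) = 0.00028
At α=0.01: p < α → reject H₀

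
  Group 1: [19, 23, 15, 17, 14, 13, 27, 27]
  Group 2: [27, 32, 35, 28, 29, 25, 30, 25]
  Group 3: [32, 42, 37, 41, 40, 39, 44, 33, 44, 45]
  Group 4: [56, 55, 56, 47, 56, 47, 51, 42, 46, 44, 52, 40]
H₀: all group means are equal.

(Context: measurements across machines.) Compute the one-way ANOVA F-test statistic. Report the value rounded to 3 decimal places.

Group means [19.38, 28.88, 39.70, 49.33], grand mean 36.184
SSB = Σnᵢ(x̄ᵢ−x̄)² = 4886.194; SSW = ΣΣ(x−x̄ᵢ)² = 857.517
MSB = 4886.194/3 = 1628.7313; MSW = 857.517/34 = 25.2211
F = MSB/MSW = 64.5782
df = (3, 34)

test statistic = 64.578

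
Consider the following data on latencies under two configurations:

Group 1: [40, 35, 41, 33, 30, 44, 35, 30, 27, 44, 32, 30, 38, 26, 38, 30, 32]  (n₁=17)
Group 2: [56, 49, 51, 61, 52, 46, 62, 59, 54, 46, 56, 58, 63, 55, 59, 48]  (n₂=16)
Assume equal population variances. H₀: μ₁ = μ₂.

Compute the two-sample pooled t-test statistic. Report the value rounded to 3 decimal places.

test statistic = -10.430

x̄₁=34.412, s₁=5.602, n₁=17
x̄₂=54.688, s₂=5.558, n₂=16
s_p² = [16·5.602² + 15·5.558²]/31 = 31.1469
SE = √(s_p²·(1/17+1/16)) = 1.9439
t = (34.412−54.688)/1.9439 = -10.4303
df = 31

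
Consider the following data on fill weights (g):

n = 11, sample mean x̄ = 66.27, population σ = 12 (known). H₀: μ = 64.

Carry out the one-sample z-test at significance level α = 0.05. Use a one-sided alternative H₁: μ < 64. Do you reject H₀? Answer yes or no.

SE = σ/√n = 12/√11 = 3.6181
z = (x̄−μ₀)/SE = (66.27−64)/3.6181 = 0.6274
p-value (one-sided, H₁ less) = 0.73480
At α=0.05: p ≥ α → fail to reject H₀

reject H₀: no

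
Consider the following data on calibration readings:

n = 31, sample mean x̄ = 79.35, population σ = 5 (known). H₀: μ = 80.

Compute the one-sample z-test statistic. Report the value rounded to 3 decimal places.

test statistic = -0.724

SE = σ/√n = 5/√31 = 0.8980
z = (x̄−μ₀)/SE = (79.35−80)/0.8980 = -0.7238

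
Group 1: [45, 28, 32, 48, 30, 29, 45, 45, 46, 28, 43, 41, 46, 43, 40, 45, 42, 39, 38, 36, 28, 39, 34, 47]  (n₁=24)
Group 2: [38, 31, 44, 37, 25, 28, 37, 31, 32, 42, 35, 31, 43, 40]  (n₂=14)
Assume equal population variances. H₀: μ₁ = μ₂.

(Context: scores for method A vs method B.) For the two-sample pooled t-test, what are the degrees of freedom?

df = n₁ + n₂ − 2 = 24 + 14 − 2 = 36

degrees of freedom = 36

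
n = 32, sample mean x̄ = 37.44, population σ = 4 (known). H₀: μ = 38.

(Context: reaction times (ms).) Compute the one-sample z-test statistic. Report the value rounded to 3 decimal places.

SE = σ/√n = 4/√32 = 0.7071
z = (x̄−μ₀)/SE = (37.44−38)/0.7071 = -0.7920

test statistic = -0.792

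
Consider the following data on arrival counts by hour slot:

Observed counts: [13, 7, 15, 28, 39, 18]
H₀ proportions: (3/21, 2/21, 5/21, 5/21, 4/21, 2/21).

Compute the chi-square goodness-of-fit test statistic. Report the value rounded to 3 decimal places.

test statistic = 24.355

n = 120; E_i = n·p_i = [17.14, 11.43, 28.57, 28.57, 22.86, 11.43]
χ² = (13−17.14)²/17.14 + (7−11.43)²/11.43 + (15−28.57)²/28.57 + (28−28.57)²/28.57 + (39−22.86)²/22.86 + (18−11.43)²/11.43 = 24.3546
df = 5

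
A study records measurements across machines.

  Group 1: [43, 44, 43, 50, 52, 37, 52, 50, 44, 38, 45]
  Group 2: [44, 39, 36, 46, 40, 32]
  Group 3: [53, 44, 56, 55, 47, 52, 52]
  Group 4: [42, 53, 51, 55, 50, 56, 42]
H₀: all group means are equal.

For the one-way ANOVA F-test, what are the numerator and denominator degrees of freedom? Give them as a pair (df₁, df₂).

degrees of freedom = [3, 27]

k = 4 groups, N = 31 total
df = (k−1, N−k) = (4−1, 31−4) = (3, 27)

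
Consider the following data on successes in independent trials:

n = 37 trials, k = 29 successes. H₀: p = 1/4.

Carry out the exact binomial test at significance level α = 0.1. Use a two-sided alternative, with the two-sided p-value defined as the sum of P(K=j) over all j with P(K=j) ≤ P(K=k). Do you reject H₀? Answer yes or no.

Exact binomial: n=37, k=29, p₀=1/4=0.2500
P(X=j) = C(n,j)·p₀^j·(1−p₀)^(n−j); p = Σ P(X=j) over j with P(X=j) ≤ P(X=29)
p-value (two-sided) = 0.00000
At α=0.1: p < α → reject H₀

reject H₀: yes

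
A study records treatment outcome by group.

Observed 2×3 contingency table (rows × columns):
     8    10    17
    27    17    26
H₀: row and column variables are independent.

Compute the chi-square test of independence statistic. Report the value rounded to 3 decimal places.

Row totals [35, 70], col totals [35, 27, 43], n=105
χ² = (8−11.67)²/11.67 + (10−9.00)²/9.00 + (17−14.33)²/14.33 + (27−23.33)²/23.33 + (17−18.00)²/18.00 + (26−28.67)²/28.67 = 2.6394
df = 2

test statistic = 2.639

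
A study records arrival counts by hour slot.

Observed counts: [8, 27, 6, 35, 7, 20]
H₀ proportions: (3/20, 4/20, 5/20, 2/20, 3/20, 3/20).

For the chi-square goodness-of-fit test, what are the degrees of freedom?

degrees of freedom = 5

df = k − 1 = 6 − 1 = 5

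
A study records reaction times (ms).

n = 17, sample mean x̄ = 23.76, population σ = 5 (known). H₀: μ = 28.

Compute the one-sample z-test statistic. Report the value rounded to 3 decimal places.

SE = σ/√n = 5/√17 = 1.2127
z = (x̄−μ₀)/SE = (23.76−28)/1.2127 = -3.4964

test statistic = -3.496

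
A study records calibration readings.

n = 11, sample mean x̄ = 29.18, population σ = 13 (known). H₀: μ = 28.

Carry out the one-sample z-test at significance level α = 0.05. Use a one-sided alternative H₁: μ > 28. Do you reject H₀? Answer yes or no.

SE = σ/√n = 13/√11 = 3.9196
z = (x̄−μ₀)/SE = (29.18−28)/3.9196 = 0.3010
p-value (one-sided, H₁ greater) = 0.38169
At α=0.05: p ≥ α → fail to reject H₀

reject H₀: no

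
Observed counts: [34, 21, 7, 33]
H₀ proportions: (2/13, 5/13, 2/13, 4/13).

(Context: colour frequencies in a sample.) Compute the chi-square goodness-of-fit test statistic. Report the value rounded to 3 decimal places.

n = 95; E_i = n·p_i = [14.62, 36.54, 14.62, 29.23]
χ² = (34−14.62)²/14.62 + (21−36.54)²/36.54 + (7−14.62)²/14.62 + (33−29.23)²/29.23 = 36.7721
df = 3

test statistic = 36.772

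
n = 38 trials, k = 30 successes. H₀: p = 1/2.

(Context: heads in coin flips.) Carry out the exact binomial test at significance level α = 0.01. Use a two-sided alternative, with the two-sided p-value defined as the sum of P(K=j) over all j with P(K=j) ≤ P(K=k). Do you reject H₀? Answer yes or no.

reject H₀: yes

Exact binomial: n=38, k=30, p₀=1/2=0.5000
P(X=j) = C(n,j)·p₀^j·(1−p₀)^(n−j); p = Σ P(X=j) over j with P(X=j) ≤ P(X=30)
p-value (two-sided) = 0.00047
At α=0.01: p < α → reject H₀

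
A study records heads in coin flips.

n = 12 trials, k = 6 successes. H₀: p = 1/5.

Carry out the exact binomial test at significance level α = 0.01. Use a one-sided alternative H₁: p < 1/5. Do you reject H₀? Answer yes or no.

Exact binomial: n=12, k=6, p₀=1/5=0.2000
P(X≤6) from Σ C(n,i)·p₀^i·(1−p₀)^(n−i)
p-value (one-sided, H₁ less) = 0.99610
At α=0.01: p ≥ α → fail to reject H₀

reject H₀: no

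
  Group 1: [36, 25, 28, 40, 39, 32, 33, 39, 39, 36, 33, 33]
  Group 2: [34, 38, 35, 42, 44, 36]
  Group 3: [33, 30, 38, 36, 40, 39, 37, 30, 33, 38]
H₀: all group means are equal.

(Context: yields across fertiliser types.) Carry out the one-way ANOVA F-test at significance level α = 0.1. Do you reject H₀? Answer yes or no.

Group means [34.42, 38.17, 35.40], grand mean 35.571
SSB = Σnᵢ(x̄ᵢ−x̄)² = 56.707; SSW = ΣΣ(x−x̄ᵢ)² = 442.150
MSB = 56.707/2 = 28.3536; MSW = 442.150/25 = 17.6860
F = MSB/MSW = 1.6032
df = (2, 25)
p-value (upper-tail) = 0.22127
At α=0.1: p ≥ α → fail to reject H₀

reject H₀: no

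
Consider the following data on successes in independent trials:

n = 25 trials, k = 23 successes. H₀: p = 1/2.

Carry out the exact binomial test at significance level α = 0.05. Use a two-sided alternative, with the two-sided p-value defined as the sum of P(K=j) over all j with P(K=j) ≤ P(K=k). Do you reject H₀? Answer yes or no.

Exact binomial: n=25, k=23, p₀=1/2=0.5000
P(X=j) = C(n,j)·p₀^j·(1−p₀)^(n−j); p = Σ P(X=j) over j with P(X=j) ≤ P(X=23)
p-value (two-sided) = 0.00002
At α=0.05: p < α → reject H₀

reject H₀: yes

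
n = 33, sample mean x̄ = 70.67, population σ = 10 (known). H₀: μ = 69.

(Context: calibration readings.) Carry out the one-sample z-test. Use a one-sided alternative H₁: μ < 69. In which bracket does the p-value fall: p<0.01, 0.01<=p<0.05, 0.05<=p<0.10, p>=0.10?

SE = σ/√n = 10/√33 = 1.7408
z = (x̄−μ₀)/SE = (70.67−69)/1.7408 = 0.9593
p-value (one-sided, H₁ less) = 0.83131
→ bracket: p>=0.10

p-value bracket: p>=0.10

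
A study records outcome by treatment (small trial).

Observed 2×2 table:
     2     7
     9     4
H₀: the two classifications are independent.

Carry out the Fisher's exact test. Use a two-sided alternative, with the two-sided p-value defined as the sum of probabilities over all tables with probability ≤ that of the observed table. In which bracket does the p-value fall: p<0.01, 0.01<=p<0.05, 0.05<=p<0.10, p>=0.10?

Margins: r₁=9, r₂=13, c₁=11, c₂=11, n=22
p_obs = C(9,2)·C(13,9)/C(22,11); sum pmf over tables with pmf ≤ p_obs
p-value (two-sided) = 0.08050
→ bracket: 0.05<=p<0.10

p-value bracket: 0.05<=p<0.10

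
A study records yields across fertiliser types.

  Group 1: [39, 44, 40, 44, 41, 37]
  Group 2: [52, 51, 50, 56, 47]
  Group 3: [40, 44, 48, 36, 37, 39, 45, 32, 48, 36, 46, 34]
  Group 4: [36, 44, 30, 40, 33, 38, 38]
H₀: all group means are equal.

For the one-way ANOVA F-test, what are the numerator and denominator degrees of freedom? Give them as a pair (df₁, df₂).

k = 4 groups, N = 30 total
df = (k−1, N−k) = (4−1, 30−4) = (3, 26)

degrees of freedom = [3, 26]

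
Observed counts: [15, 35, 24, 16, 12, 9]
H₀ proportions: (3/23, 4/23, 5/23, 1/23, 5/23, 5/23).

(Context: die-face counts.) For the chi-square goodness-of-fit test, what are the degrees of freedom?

df = k − 1 = 6 − 1 = 5

degrees of freedom = 5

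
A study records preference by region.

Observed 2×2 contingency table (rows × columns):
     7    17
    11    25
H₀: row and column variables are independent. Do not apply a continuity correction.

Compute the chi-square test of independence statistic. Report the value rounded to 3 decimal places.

test statistic = 0.013

Row totals [24, 36], col totals [18, 42], n=60
χ² = (7−7.20)²/7.20 + (17−16.80)²/16.80 + (11−10.80)²/10.80 + (25−25.20)²/25.20 = 0.0132
df = 1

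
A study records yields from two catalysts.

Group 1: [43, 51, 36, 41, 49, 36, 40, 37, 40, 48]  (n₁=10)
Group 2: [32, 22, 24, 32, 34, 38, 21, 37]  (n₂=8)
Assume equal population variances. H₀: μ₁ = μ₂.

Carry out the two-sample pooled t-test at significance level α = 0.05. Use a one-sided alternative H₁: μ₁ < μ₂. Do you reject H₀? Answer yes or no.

x̄₁=42.100, s₁=5.507, n₁=10
x̄₂=30.000, s₂=6.740, n₂=8
s_p² = [9·5.507² + 7·6.740²]/16 = 36.9312
SE = √(s_p²·(1/10+1/8)) = 2.8826
t = (42.100−30.000)/2.8826 = 4.1976
df = 16
p-value (one-sided, H₁ less) = 0.99966
At α=0.05: p ≥ α → fail to reject H₀

reject H₀: no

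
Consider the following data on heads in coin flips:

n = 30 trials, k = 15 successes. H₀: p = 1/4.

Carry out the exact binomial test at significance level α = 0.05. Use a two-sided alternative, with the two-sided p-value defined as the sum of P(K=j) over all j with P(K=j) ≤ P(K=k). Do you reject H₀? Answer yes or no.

reject H₀: yes

Exact binomial: n=30, k=15, p₀=1/4=0.2500
P(X=j) = C(n,j)·p₀^j·(1−p₀)^(n−j); p = Σ P(X=j) over j with P(X=j) ≤ P(X=15)
p-value (two-sided) = 0.00471
At α=0.05: p < α → reject H₀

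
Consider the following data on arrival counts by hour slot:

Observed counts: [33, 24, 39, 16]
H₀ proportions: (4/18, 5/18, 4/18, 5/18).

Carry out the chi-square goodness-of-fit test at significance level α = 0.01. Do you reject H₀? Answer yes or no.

n = 112; E_i = n·p_i = [24.89, 31.11, 24.89, 31.11]
χ² = (33−24.89)²/24.89 + (24−31.11)²/31.11 + (39−24.89)²/24.89 + (16−31.11)²/31.11 = 19.6089
df = 3
p-value (upper-tail) = 0.00020
At α=0.01: p < α → reject H₀

reject H₀: yes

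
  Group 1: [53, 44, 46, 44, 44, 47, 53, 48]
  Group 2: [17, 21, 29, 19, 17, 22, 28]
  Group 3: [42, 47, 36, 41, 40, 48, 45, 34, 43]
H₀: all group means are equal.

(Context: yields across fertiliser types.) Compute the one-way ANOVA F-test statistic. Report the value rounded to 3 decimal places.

Group means [47.38, 21.86, 41.78], grand mean 37.833
SSB = Σnᵢ(x̄ᵢ−x̄)² = 2655.046; SSW = ΣΣ(x−x̄ᵢ)² = 420.288
MSB = 2655.046/2 = 1327.5228; MSW = 420.288/21 = 20.0137
F = MSB/MSW = 66.3307
df = (2, 21)

test statistic = 66.331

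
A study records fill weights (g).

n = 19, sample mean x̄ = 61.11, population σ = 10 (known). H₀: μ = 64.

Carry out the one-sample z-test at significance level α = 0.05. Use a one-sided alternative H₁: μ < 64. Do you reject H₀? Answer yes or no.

reject H₀: no

SE = σ/√n = 10/√19 = 2.2942
z = (x̄−μ₀)/SE = (61.11−64)/2.2942 = -1.2597
p-value (one-sided, H₁ less) = 0.10388
At α=0.05: p ≥ α → fail to reject H₀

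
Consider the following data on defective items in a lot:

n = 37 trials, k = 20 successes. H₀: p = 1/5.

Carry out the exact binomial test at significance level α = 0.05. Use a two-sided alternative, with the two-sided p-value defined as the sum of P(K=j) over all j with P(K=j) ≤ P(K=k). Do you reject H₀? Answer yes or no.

reject H₀: yes

Exact binomial: n=37, k=20, p₀=1/5=0.2000
P(X=j) = C(n,j)·p₀^j·(1−p₀)^(n−j); p = Σ P(X=j) over j with P(X=j) ≤ P(X=20)
p-value (two-sided) = 0.00000
At α=0.05: p < α → reject H₀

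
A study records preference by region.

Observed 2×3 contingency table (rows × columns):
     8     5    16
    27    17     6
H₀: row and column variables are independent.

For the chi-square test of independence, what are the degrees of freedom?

degrees of freedom = 2

df = (r−1)(c−1) = (2−1)·(3−1) = 2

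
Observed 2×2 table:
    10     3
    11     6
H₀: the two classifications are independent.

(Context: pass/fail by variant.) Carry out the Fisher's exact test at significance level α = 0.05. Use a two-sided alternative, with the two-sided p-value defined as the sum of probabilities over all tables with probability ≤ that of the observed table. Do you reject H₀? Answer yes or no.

reject H₀: no

Margins: r₁=13, r₂=17, c₁=21, c₂=9, n=30
p_obs = C(13,10)·C(17,11)/C(30,21); sum pmf over tables with pmf ≤ p_obs
p-value (two-sided) = 0.69075
At α=0.05: p ≥ α → fail to reject H₀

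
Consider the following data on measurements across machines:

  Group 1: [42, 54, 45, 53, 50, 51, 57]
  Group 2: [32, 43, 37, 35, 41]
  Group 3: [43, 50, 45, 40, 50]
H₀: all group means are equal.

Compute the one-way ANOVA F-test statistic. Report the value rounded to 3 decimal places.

test statistic = 10.301

Group means [50.29, 37.60, 45.60], grand mean 45.176
SSB = Σnᵢ(x̄ᵢ−x̄)² = 470.642; SSW = ΣΣ(x−x̄ᵢ)² = 319.829
MSB = 470.642/2 = 235.3210; MSW = 319.829/14 = 22.8449
F = MSB/MSW = 10.3008
df = (2, 14)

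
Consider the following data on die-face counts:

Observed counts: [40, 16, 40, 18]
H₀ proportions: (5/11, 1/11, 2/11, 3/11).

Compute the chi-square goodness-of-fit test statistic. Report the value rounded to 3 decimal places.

n = 114; E_i = n·p_i = [51.82, 10.36, 20.73, 31.09]
χ² = (40−51.82)²/51.82 + (16−10.36)²/10.36 + (40−20.73)²/20.73 + (18−31.09)²/31.09 = 29.1930
df = 3

test statistic = 29.193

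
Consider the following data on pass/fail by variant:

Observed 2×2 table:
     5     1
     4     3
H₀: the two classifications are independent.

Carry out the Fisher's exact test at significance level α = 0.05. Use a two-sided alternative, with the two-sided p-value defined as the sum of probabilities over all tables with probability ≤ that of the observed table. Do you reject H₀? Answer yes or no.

Margins: r₁=6, r₂=7, c₁=9, c₂=4, n=13
p_obs = C(6,5)·C(7,4)/C(13,9); sum pmf over tables with pmf ≤ p_obs
p-value (two-sided) = 0.55944
At α=0.05: p ≥ α → fail to reject H₀

reject H₀: no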